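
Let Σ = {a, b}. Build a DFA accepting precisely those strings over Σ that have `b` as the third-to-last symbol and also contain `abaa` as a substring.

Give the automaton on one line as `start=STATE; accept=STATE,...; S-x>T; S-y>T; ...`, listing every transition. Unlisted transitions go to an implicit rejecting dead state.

Run two small machines in parallel and take their product. One (15 states) tracks the last 3 symbols read; the other (5 states) tracks whether and how much of `abaa` has been seen. Each combined state is a pair, one component from each; accept when both components accept.
With 23 states:
          a    b  
>  s0     s1   s2 
   s1     s3   s4 
   s2     s5   s6 
   s3     s7   s8 
   s4     s9  s10 
   s5    s11  s12 
   s6    s13  s14 
   s7     s7   s8 
   s8     s9  s10 
   s9    s15  s12 
   s10   s13  s14 
   s11    s7   s8 
   s12    s9  s10 
   s13   s11  s12 
   s14   s13  s14 
 * s15   s16  s17 
   s16   s16  s17 
   s17   s18  s19 
   s18   s15  s20 
   s19   s21  s22 
 * s20   s18  s19 
 * s21   s15  s20 
 * s22   s21  s22 
(> = start, * = accepting)

start=s0; accept=s15,s20,s21,s22; s0-a>s1; s0-b>s2; s1-a>s3; s1-b>s4; s2-a>s5; s2-b>s6; s3-a>s7; s3-b>s8; s4-a>s9; s4-b>s10; s5-a>s11; s5-b>s12; s6-a>s13; s6-b>s14; s7-a>s7; s7-b>s8; s8-a>s9; s8-b>s10; s9-a>s15; s9-b>s12; s10-a>s13; s10-b>s14; s11-a>s7; s11-b>s8; s12-a>s9; s12-b>s10; s13-a>s11; s13-b>s12; s14-a>s13; s14-b>s14; s15-a>s16; s15-b>s17; s16-a>s16; s16-b>s17; s17-a>s18; s17-b>s19; s18-a>s15; s18-b>s20; s19-a>s21; s19-b>s22; s20-a>s18; s20-b>s19; s21-a>s15; s21-b>s20; s22-a>s21; s22-b>s22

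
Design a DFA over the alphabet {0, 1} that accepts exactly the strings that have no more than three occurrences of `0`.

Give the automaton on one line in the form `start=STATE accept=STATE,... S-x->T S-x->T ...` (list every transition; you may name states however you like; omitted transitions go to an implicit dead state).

Count `0`s, saturating at 4: states s0 through s3 mean 0 through 3 `0`s seen; s4 means more than 3. Each `0` increments (capped at s4); other symbols loop. Accept from {s0, s1, s2, s3}.
5 states suffice.
        0   1  
>* s0   s1  s0 
 * s1   s2  s1 
 * s2   s3  s2 
 * s3   s4  s3 
   s4   s4  s4 
(> = start, * = accepting)

start=s0 accept=s0,s1,s2,s3 s0-0->s1 s0-1->s0 s1-0->s2 s1-1->s1 s2-0->s3 s2-1->s2 s3-0->s4 s3-1->s3 s4-0->s4 s4-1->s4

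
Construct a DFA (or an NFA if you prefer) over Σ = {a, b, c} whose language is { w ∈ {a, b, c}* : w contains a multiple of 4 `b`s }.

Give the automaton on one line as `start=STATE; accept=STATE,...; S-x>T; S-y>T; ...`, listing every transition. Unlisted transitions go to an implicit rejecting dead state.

start=S0; accept=S0; S0-a>S0; S0-b>S1; S0-c>S0; S1-a>S1; S1-b>S2; S1-c>S1; S2-a>S2; S2-b>S3; S2-c>S2; S3-a>S3; S3-b>S0; S3-c>S3

The only thing that matters is how many `b`s have appeared, reduced mod 4. Use one state per residue: S0 for 0, …, S3 for 3. Reading `b` moves to the next residue; anything else stays put. S0 is accepting.
4 states suffice.
        a   b   c  
>* S0   S0  S1  S0 
   S1   S1  S2  S1 
   S2   S2  S3  S2 
   S3   S3  S0  S3 
(> = start, * = accepting)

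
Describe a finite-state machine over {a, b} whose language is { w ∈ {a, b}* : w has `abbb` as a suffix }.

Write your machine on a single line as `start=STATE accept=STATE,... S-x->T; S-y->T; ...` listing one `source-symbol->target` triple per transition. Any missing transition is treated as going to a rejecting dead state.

start=S0; accept=S4; S0-a->S1; S0-b->S0; S1-a->S1; S1-b->S2; S2-a->S1; S2-b->S3; S3-a->S1; S3-b->S4; S4-a->S1; S4-b->S0

Remember how much of `abbb` the current input suffix matches. State S0 means no match yet; S1 means the last symbol is `a`; S2 means the last 2 symbols are `ab`; S3 means the last 3 symbols are `abb`; S4 means the last 4 symbols are `abbb`. Only S4 accepts. On a mismatch, fall back to the longest proper suffix that is still a prefix of `abbb`.
With 5 states:
        a   b  
>  S0   S1  S0 
   S1   S1  S2 
   S2   S1  S3 
   S3   S1  S4 
 * S4   S1  S0 
(> = start, * = accepting)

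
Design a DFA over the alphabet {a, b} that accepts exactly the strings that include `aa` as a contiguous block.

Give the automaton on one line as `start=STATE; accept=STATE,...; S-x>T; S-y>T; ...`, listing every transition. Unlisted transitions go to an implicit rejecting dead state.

Track how much of `aa` has been matched so far: state s0 is no progress, s2 is the absorbing accept state reached once `aa` has occurred. Intermediate states record partial matches; on a mismatch, fall back to the longest reusable overlap.
A 3-state machine:
        a   b  
>  s0   s1  s0 
   s1   s2  s0 
 * s2   s2  s2 
(> = start, * = accepting)

start=s0; accept=s2; s0-a>s1; s0-b>s0; s1-a>s2; s1-b>s0; s2-a>s2; s2-b>s2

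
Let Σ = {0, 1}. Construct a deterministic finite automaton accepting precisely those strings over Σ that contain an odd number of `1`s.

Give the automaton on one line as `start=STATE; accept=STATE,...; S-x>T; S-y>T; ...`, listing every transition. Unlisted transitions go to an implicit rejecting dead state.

start=A; accept=B; A-0>A; A-1>B; B-0>B; B-1>A

Keep the running count of `1`s modulo 2: each `1` advances along the cycle A → B → A while other symbols loop. Accept at B.
       0  1 
>  A   A  B 
 * B   B  A 
(> = start, * = accepting)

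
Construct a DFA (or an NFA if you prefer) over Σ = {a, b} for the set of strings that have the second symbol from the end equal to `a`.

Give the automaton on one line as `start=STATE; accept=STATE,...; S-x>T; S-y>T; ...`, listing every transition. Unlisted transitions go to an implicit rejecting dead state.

Because acceptance depends on a position counted from the end, the machine has to buffer the most recent 2 symbols. Make each state the string of the last up-to-2 symbols read; on input `x` shift the window left and append `x`. Accept when the buffered window has length 2 and begins with `a`.
        a   b  
>  q0   q1  q2 
   q1   q3  q4 
   q2   q5  q6 
 * q3   q3  q4 
 * q4   q5  q6 
   q5   q3  q4 
   q6   q5  q6 
(> = start, * = accepting)

start=q0; accept=q3,q4; q0-a>q1; q0-b>q2; q1-a>q3; q1-b>q4; q2-a>q5; q2-b>q6; q3-a>q3; q3-b>q4; q4-a>q5; q4-b>q6; q5-a>q3; q5-b>q4; q6-a>q5; q6-b>q6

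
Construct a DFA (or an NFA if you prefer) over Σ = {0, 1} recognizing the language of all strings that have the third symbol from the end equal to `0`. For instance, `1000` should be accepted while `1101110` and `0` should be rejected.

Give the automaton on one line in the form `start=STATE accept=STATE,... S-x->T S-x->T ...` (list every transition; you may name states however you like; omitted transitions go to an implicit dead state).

A DFA must remember the last 3 symbols (since which symbol is third-to-last isn't known until the input ends). Use one state per possible window of the last ≤3 symbols; accept from those whose window starts with `0`.
With 15 states:
          0    1  
>  S0     S1   S2 
   S1     S3   S4 
   S2     S5   S6 
   S3     S7   S8 
   S4     S9  S10 
   S5    S11  S12 
   S6    S13  S14 
 * S7     S7   S8 
 * S8     S9  S10 
 * S9    S11  S12 
 * S10   S13  S14 
   S11    S7   S8 
   S12    S9  S10 
   S13   S11  S12 
   S14   S13  S14 
(> = start, * = accepting)

start=S0 accept=S7,S8,S9,S10 S0-0->S1 S0-1->S2 S1-0->S3 S1-1->S4 S2-0->S5 S2-1->S6 S3-0->S7 S3-1->S8 S4-0->S9 S4-1->S10 S5-0->S11 S5-1->S12 S6-0->S13 S6-1->S14 S7-0->S7 S7-1->S8 S8-0->S9 S8-1->S10 S9-0->S11 S9-1->S12 S10-0->S13 S10-1->S14 S11-0->S7 S11-1->S8 S12-0->S9 S12-1->S10 S13-0->S11 S13-1->S12 S14-0->S13 S14-1->S14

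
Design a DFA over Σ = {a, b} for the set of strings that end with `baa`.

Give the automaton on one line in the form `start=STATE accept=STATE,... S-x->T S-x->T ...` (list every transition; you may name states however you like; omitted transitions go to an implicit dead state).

Remember how much of `baa` the current input suffix matches. State q0 means no match yet; q1 means the last symbol is `b`; q2 means the last 2 symbols are `ba`; q3 means the last 3 symbols are `baa`. Only q3 accepts. On a mismatch, fall back to the longest proper suffix that is still a prefix of `baa`.
With 4 states:
        a   b  
>  q0   q0  q1 
   q1   q2  q1 
   q2   q3  q1 
 * q3   q0  q1 
(> = start, * = accepting)

start=q0 accept=q3 q0-a->q0 q0-b->q1 q1-a->q2 q1-b->q1 q2-a->q3 q2-b->q1 q3-a->q0 q3-b->q1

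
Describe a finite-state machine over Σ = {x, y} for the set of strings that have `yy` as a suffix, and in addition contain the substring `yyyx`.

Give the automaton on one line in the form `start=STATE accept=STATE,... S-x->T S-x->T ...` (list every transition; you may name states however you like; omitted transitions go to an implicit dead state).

Run two small machines in parallel and take their product. One (3 states) tracks how much of the suffix `yy` has currently been matched; the other (5 states) tracks whether and how much of `yyyx` has been seen. Each combined state is a pair, one component from each; accept when both components accept.
With 7 states:
       x  y 
>  A   A  B 
   B   A  C 
   C   A  D 
   D   E  D 
   E   E  F 
   F   E  G 
 * G   E  G 
(> = start, * = accepting)

start=A accept=G A-x->A A-y->B B-x->A B-y->C C-x->A C-y->D D-x->E D-y->D E-x->E E-y->F F-x->E F-y->G G-x->E G-y->G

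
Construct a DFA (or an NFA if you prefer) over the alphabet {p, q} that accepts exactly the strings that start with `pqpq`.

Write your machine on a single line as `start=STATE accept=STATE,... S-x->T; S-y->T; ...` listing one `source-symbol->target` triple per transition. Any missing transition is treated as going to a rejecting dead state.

Walk along `pqpq` while the input agrees: from S0 take `p` to S1, and so on. Any deviation drops to the rejecting sink S5. Once S4 is reached the prefix is confirmed and every continuation is accepted.
6 states suffice.
        p   q  
>  S0   S1  S5 
   S1   S5  S2 
   S2   S3  S5 
   S3   S5  S4 
 * S4   S4  S4 
   S5   S5  S5 
(> = start, * = accepting)

start=S0; accept=S4; S0-p->S1; S0-q->S5; S1-p->S5; S1-q->S2; S2-p->S3; S2-q->S5; S3-p->S5; S3-q->S4; S4-p->S4; S4-q->S4; S5-p->S5; S5-q->S5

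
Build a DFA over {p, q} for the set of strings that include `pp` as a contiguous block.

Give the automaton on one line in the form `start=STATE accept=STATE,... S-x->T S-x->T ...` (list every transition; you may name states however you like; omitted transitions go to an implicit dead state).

start=S0 accept=S2 S0-p->S1 S0-q->S0 S1-p->S2 S1-q->S0 S2-p->S2 S2-q->S2

Track how much of `pp` has been matched so far: state S0 is no progress, S2 is the absorbing accept state reached once `pp` has occurred. Intermediate states record partial matches; on a mismatch, fall back to the longest reusable overlap.
        p   q  
>  S0   S1  S0 
   S1   S2  S0 
 * S2   S2  S2 
(> = start, * = accepting)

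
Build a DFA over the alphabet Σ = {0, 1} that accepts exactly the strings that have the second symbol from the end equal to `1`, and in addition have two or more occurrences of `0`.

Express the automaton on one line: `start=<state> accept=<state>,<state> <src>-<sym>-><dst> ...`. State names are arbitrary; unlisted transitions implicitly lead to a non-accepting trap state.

start=q0 accept=q5,q6 q0-0->q1 q0-1->q0 q1-0->q2 q1-1->q3 q2-0->q2 q2-1->q4 q3-0->q5 q3-1->q3 q4-0->q5 q4-1->q6 q5-0->q2 q5-1->q4 q6-0->q5 q6-1->q6

Run two small machines in parallel and take their product. The first has 7 states tracking the last 2 symbols read; the second has 4 states tracking the count of `0`s, saturating at 3. A product state is a pair (one from each), accepting exactly when both do. Equivalent product states are then merged.
        0   1  
>  q0   q1  q0 
   q1   q2  q3 
   q2   q2  q4 
   q3   q5  q3 
   q4   q5  q6 
 * q5   q2  q4 
 * q6   q5  q6 
(> = start, * = accepting)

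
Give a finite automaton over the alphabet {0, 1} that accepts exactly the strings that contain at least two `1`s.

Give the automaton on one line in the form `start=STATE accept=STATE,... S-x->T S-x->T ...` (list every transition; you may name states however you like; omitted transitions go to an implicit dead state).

Count `1`s, saturating at 3: states q0 through q2 mean 0 through 2 `1`s seen; q3 means more than 2. Each `1` increments (capped at q3); other symbols loop. Accept from {q2, q3}.
4 states suffice.
        0   1  
>  q0   q0  q1 
   q1   q1  q2 
 * q2   q2  q3 
 * q3   q3  q3 
(> = start, * = accepting)

start=q0 accept=q2,q3 q0-0->q0 q0-1->q1 q1-0->q1 q1-1->q2 q2-0->q2 q2-1->q3 q3-0->q3 q3-1->q3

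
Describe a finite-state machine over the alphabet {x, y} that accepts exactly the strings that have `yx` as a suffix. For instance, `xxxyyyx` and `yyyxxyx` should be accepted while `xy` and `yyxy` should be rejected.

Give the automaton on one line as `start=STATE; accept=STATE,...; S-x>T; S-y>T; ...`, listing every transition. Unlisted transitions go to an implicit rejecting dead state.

start=q0; accept=q2; q0-x>q0; q0-y>q1; q1-x>q2; q1-y>q1; q2-x>q0; q2-y>q1

Let each state record the length of the longest suffix of the input read so far that is also a prefix of `yx`. q1 means the last symbol is `y`; q2 means the last 2 symbols are `yx`. Accept only at q2, where the string currently ends in `yx`.
With 3 states:
        x   y  
>  q0   q0  q1 
   q1   q2  q1 
 * q2   q0  q1 
(> = start, * = accepting)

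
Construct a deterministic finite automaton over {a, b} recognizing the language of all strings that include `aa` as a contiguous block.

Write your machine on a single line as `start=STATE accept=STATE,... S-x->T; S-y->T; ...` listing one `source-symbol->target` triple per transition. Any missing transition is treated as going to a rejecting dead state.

start=s0; accept=s2; s0-a->s1; s0-b->s0; s1-a->s2; s1-b->s0; s2-a->s2; s2-b->s2

Track how much of `aa` has been matched so far: state s0 is no progress, s2 is the absorbing accept state reached once `aa` has occurred. Intermediate states record partial matches; on a mismatch, fall back to the longest reusable overlap.
A 3-state machine:
        a   b  
>  s0   s1  s0 
   s1   s2  s0 
 * s2   s2  s2 
(> = start, * = accepting)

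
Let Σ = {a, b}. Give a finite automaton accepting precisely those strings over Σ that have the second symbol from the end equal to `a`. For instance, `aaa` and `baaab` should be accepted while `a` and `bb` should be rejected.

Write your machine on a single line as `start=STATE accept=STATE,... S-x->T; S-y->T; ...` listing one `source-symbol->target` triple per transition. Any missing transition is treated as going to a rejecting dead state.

Because acceptance depends on a position counted from the end, the machine has to buffer the most recent 2 symbols. Make each state the string of the last up-to-2 symbols read; on input `x` shift the window left and append `x`. Accept when the buffered window has length 2 and begins with `a`.
A 7-state machine:
        a   b  
>  s0   s1  s2 
   s1   s3  s4 
   s2   s5  s6 
 * s3   s3  s4 
 * s4   s5  s6 
   s5   s3  s4 
   s6   s5  s6 
(> = start, * = accepting)

start=s0; accept=s3,s4; s0-a->s1; s0-b->s2; s1-a->s3; s1-b->s4; s2-a->s5; s2-b->s6; s3-a->s3; s3-b->s4; s4-a->s5; s4-b->s6; s5-a->s3; s5-b->s4; s6-a->s5; s6-b->s6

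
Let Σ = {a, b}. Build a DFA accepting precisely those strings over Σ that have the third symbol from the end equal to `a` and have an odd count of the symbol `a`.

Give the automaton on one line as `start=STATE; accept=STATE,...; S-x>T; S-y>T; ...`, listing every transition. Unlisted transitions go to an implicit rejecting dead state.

Handle the two conditions separately and then intersect. The first has 15 states tracking the last 3 symbols read; the second has 2 states tracking the count of `a`s modulo 2. A product state is a pair (one from each), accepting exactly when both do. Equivalent product states are then merged.
12 states suffice.
          a    b  
>  q0     q1   q0 
   q1     q2   q3 
   q2     q4   q5 
   q3     q6   q7 
 * q4     q2   q8 
   q5     q9   q0 
   q6    q10   q5 
 * q7     q6  q11 
 * q8     q6   q7 
 * q9     q2   q3 
   q10    q2   q8 
   q11    q6  q11 
(> = start, * = accepting)

start=q0; accept=q4,q7,q8,q9; q0-a>q1; q0-b>q0; q1-a>q2; q1-b>q3; q2-a>q4; q2-b>q5; q3-a>q6; q3-b>q7; q4-a>q2; q4-b>q8; q5-a>q9; q5-b>q0; q6-a>q10; q6-b>q5; q7-a>q6; q7-b>q11; q8-a>q6; q8-b>q7; q9-a>q2; q9-b>q3; q10-a>q2; q10-b>q8; q11-a>q6; q11-b>q11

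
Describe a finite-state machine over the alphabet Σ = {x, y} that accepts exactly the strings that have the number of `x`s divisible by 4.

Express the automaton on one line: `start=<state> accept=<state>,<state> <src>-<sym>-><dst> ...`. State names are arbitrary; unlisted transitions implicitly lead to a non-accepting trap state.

start=q0 accept=q0 q0-x->q1 q0-y->q0 q1-x->q2 q1-y->q1 q2-x->q3 q2-y->q2 q3-x->q0 q3-y->q3

Keep the running count of `x`s modulo 4: each `x` advances along the cycle q0 → q1 → q2 → q3 → q0 while other symbols loop. Accept at q0.
With 4 states:
        x   y  
>* q0   q1  q0 
   q1   q2  q1 
   q2   q3  q2 
   q3   q0  q3 
(> = start, * = accepting)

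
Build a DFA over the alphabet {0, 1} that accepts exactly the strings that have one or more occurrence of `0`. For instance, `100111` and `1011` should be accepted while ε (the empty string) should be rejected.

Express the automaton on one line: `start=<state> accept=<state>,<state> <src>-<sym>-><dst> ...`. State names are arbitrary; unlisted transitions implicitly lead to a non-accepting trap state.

Only the number of `0`s matters, and only up to 2. Make a chain s0 → s1 → s2 advanced by each `0` (with s2 absorbing); every other symbol self-loops. The accepting set is {s1, s2}.
With 3 states:
        0   1  
>  s0   s1  s0 
 * s1   s2  s1 
 * s2   s2  s2 
(> = start, * = accepting)

start=s0 accept=s1,s2 s0-0->s1 s0-1->s0 s1-0->s2 s1-1->s1 s2-0->s2 s2-1->s2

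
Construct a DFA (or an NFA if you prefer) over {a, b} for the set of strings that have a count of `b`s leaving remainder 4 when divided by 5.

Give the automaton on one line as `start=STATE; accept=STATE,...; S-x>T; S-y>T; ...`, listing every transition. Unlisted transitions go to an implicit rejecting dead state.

start=S0; accept=S4; S0-a>S0; S0-b>S1; S1-a>S1; S1-b>S2; S2-a>S2; S2-b>S3; S3-a>S3; S3-b>S4; S4-a>S4; S4-b>S0

Keep the running count of `b`s modulo 5: each `b` advances along the cycle S0 → S1 → S2 → S3 → S4 → S0 while other symbols loop. Accept at S4.
5 states suffice.
        a   b  
>  S0   S0  S1 
   S1   S1  S2 
   S2   S2  S3 
   S3   S3  S4 
 * S4   S4  S0 
(> = start, * = accepting)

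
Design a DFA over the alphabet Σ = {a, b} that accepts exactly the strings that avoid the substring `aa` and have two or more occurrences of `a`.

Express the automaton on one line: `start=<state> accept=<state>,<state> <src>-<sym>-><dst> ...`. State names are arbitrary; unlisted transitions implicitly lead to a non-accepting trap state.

Handle the two conditions separately and then intersect. One (3 states) tracks partial matches of the forbidden pattern `aa`; the other (4 states) tracks the count of `a`s, saturating at 3. Each combined state is a pair, one component from each; accept when both components accept. Equivalent product states are then merged.
        a   b  
>  S0   S1  S0 
   S1   S2  S3 
   S2   S2  S2 
   S3   S4  S3 
 * S4   S2  S5 
 * S5   S4  S5 
(> = start, * = accepting)

start=S0 accept=S4,S5 S0-a->S1 S0-b->S0 S1-a->S2 S1-b->S3 S2-a->S2 S2-b->S2 S3-a->S4 S3-b->S3 S4-a->S2 S4-b->S5 S5-a->S4 S5-b->S5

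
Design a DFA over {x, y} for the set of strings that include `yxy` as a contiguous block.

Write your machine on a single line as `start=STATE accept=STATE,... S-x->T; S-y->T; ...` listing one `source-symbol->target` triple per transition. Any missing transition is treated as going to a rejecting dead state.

States S0..S2 record the length of the longest prefix of `yxy` that matches the current input suffix. Reaching S3 means `yxy` has been seen, and we stay there forever. Accept from S3.
        x   y  
>  S0   S0  S1 
   S1   S2  S1 
   S2   S0  S3 
 * S3   S3  S3 
(> = start, * = accepting)

start=S0; accept=S3; S0-x->S0; S0-y->S1; S1-x->S2; S1-y->S1; S2-x->S0; S2-y->S3; S3-x->S3; S3-y->S3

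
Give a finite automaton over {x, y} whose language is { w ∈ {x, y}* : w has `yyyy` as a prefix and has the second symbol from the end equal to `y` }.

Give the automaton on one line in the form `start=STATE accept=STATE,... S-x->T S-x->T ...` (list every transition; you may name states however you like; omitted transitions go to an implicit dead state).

start=q0 accept=q9,q10 q0-x->q1 q0-y->q2 q1-x->q3 q1-y->q4 q2-x->q5 q2-y->q6 q3-x->q3 q3-y->q4 q4-x->q5 q4-y->q7 q5-x->q3 q5-y->q4 q6-x->q5 q6-y->q8 q7-x->q5 q7-y->q7 q8-x->q5 q8-y->q9 q9-x->q10 q9-y->q9 q10-x->q11 q10-y->q12 q11-x->q11 q11-y->q12 q12-x->q10 q12-y->q9

Run two small machines in parallel and take their product. One (6 states) tracks whether the input so far still matches the prefix `yyyy`; the other (7 states) tracks the last 2 symbols read. Each combined state is a pair, one component from each; accept when both components accept.
With 13 states:
          x    y  
>  q0     q1   q2 
   q1     q3   q4 
   q2     q5   q6 
   q3     q3   q4 
   q4     q5   q7 
   q5     q3   q4 
   q6     q5   q8 
   q7     q5   q7 
   q8     q5   q9 
 * q9    q10   q9 
 * q10   q11  q12 
   q11   q11  q12 
   q12   q10   q9 
(> = start, * = accepting)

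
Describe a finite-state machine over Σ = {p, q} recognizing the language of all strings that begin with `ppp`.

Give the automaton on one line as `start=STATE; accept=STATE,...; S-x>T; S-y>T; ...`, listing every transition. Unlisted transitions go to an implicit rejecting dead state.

Check the first 3 symbols one by one: S0 through S2 record how many have matched `ppp` so far; any wrong symbol goes to the dead state S4. After all 3 match we enter the accepting sink S3.
5 states suffice.
        p   q  
>  S0   S1  S4 
   S1   S2  S4 
   S2   S3  S4 
 * S3   S3  S3 
   S4   S4  S4 
(> = start, * = accepting)

start=S0; accept=S3; S0-p>S1; S0-q>S4; S1-p>S2; S1-q>S4; S2-p>S3; S2-q>S4; S3-p>S3; S3-q>S3; S4-p>S4; S4-q>S4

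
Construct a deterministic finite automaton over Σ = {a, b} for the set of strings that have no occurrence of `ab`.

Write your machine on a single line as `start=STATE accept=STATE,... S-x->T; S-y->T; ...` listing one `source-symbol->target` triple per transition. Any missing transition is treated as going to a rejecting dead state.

This is the complement of 'contains `ab`'. Use the same substring-matching states — q0 through q2 holding how much of `ab` has just been matched — but flip the accepting set: everything except the trap q2 accepts.
A 3-state machine:
        a   b  
>* q0   q1  q0 
 * q1   q1  q2 
   q2   q2  q2 
(> = start, * = accepting)

start=q0; accept=q0,q1; q0-a->q1; q0-b->q0; q1-a->q1; q1-b->q2; q2-a->q2; q2-b->q2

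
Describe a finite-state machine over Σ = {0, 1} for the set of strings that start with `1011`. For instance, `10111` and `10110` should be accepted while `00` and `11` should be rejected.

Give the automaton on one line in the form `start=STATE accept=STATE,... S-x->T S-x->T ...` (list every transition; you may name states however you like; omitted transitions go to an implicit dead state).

Walk along `1011` while the input agrees: from q0 take `1` to q1, and so on. Any deviation drops to the rejecting sink q5. Once q4 is reached the prefix is confirmed and every continuation is accepted.
        0   1  
>  q0   q5  q1 
   q1   q2  q5 
   q2   q5  q3 
   q3   q5  q4 
 * q4   q4  q4 
   q5   q5  q5 
(> = start, * = accepting)

start=q0 accept=q4 q0-0->q5 q0-1->q1 q1-0->q2 q1-1->q5 q2-0->q5 q2-1->q3 q3-0->q5 q3-1->q4 q4-0->q4 q4-1->q4 q5-0->q5 q5-1->q5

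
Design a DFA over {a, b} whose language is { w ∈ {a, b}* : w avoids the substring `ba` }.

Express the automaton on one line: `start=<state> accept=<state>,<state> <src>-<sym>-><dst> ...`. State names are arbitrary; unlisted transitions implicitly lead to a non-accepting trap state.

start=s0 accept=s0,s1 s0-a->s0 s0-b->s1 s1-a->s2 s1-b->s1 s2-a->s2 s2-b->s2

This is the complement of 'contains `ba`'. Use the same substring-matching states — s0 through s2 holding how much of `ba` has just been matched — but flip the accepting set: everything except the trap s2 accepts.
With 3 states:
        a   b  
>* s0   s0  s1 
 * s1   s2  s1 
   s2   s2  s2 
(> = start, * = accepting)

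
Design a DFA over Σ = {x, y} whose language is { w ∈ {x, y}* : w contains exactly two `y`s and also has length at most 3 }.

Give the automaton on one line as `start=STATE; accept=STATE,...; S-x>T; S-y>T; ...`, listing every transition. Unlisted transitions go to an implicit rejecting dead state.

Handle the two conditions separately and then intersect. One (4 states) tracks the count of `y`s, saturating at 3; the other (5 states) tracks the input length, saturating at 4. Each combined state is a pair, one component from each; accept when both components accept. Equivalent product states are then merged.
        x   y  
>  s0   s1  s2 
   s1   s3  s4 
   s2   s4  s5 
   s3   s3  s3 
   s4   s3  s6 
 * s5   s6  s3 
 * s6   s3  s3 
(> = start, * = accepting)

start=s0; accept=s5,s6; s0-x>s1; s0-y>s2; s1-x>s3; s1-y>s4; s2-x>s4; s2-y>s5; s3-x>s3; s3-y>s3; s4-x>s3; s4-y>s6; s5-x>s6; s5-y>s3; s6-x>s3; s6-y>s3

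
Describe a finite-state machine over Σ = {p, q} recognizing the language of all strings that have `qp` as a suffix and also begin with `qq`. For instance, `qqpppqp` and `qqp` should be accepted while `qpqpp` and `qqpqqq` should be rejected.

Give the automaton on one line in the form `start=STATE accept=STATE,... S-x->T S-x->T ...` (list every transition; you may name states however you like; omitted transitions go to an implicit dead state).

Run two small machines in parallel and take their product. One (3 states) tracks how much of the suffix `qp` has currently been matched; the other (4 states) tracks whether the input so far still matches the prefix `qq`. Each combined state is a pair, one component from each; accept when both components accept. Minimizing collapses redundant product states.
        p   q  
>  s0   s1  s2 
   s1   s1  s1 
   s2   s1  s3 
   s3   s4  s3 
 * s4   s5  s3 
   s5   s5  s3 
(> = start, * = accepting)

start=s0 accept=s4 s0-p->s1 s0-q->s2 s1-p->s1 s1-q->s1 s2-p->s1 s2-q->s3 s3-p->s4 s3-q->s3 s4-p->s5 s4-q->s3 s5-p->s5 s5-q->s3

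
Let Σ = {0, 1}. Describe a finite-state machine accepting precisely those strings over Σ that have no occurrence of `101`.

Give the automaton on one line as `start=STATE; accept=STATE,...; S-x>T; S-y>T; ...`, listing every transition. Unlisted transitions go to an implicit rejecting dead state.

This is the complement of 'contains `101`'. Use the same substring-matching states — S0 through S3 holding how much of `101` has just been matched — but flip the accepting set: everything except the trap S3 accepts.
A 4-state machine:
        0   1  
>* S0   S0  S1 
 * S1   S2  S1 
 * S2   S0  S3 
   S3   S3  S3 
(> = start, * = accepting)

start=S0; accept=S0,S1,S2; S0-0>S0; S0-1>S1; S1-0>S2; S1-1>S1; S2-0>S0; S2-1>S3; S3-0>S3; S3-1>S3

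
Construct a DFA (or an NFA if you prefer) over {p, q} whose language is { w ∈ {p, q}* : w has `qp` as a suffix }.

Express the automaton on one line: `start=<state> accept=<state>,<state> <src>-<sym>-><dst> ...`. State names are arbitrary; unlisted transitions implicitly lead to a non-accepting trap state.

Remember how much of `qp` the current input suffix matches. State A means no match yet; B means the last symbol is `q`; C means the last 2 symbols are `qp`. Only C accepts. On a mismatch, fall back to the longest proper suffix that is still a prefix of `qp`.
       p  q 
>  A   A  B 
   B   C  B 
 * C   A  B 
(> = start, * = accepting)

start=A accept=C A-p->A A-q->B B-p->C B-q->B C-p->A C-q->B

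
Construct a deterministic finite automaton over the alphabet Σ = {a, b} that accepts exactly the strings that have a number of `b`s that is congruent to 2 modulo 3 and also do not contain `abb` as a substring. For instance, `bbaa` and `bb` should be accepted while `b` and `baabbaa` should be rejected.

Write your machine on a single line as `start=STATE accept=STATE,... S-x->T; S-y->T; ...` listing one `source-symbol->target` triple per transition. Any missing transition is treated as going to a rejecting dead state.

start=S0; accept=S5,S7,S8; S0-a->S1; S0-b->S2; S1-a->S1; S1-b->S3; S2-a->S4; S2-b->S5; S3-a->S4; S3-b->S6; S4-a->S4; S4-b->S7; S5-a->S8; S5-b->S0; S6-a->S6; S6-b->S6; S7-a->S8; S7-b->S6; S8-a->S8; S8-b->S9; S9-a->S1; S9-b->S6

Handle the two conditions separately and then intersect. One (3 states) tracks the count of `b`s modulo 3; the other (4 states) tracks partial matches of the forbidden pattern `abb`. Each combined state is a pair, one component from each; accept when both components accept. After merging equivalent states the machine shrinks.
        a   b  
>  S0   S1  S2 
   S1   S1  S3 
   S2   S4  S5 
   S3   S4  S6 
   S4   S4  S7 
 * S5   S8  S0 
   S6   S6  S6 
 * S7   S8  S6 
 * S8   S8  S9 
   S9   S1  S6 
(> = start, * = accepting)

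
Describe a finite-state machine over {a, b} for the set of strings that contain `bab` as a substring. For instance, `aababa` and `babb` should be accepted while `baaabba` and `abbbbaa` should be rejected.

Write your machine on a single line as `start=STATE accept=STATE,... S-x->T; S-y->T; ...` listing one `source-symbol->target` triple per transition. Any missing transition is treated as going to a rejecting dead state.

start=s0; accept=s3; s0-a->s0; s0-b->s1; s1-a->s2; s1-b->s1; s2-a->s0; s2-b->s3; s3-a->s3; s3-b->s3

Track how much of `bab` has been matched so far: state s0 is no progress, s3 is the absorbing accept state reached once `bab` has occurred. Intermediate states record partial matches; on a mismatch, fall back to the longest reusable overlap.
A 4-state machine:
        a   b  
>  s0   s0  s1 
   s1   s2  s1 
   s2   s0  s3 
 * s3   s3  s3 
(> = start, * = accepting)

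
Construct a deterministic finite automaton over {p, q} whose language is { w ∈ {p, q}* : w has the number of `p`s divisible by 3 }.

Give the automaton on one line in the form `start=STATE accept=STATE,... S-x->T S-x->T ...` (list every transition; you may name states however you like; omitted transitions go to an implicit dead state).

Keep the running count of `p`s modulo 3: each `p` advances along the cycle s0 → s1 → s2 → s0 while other symbols loop. Accept at s0.
A 3-state machine:
        p   q  
>* s0   s1  s0 
   s1   s2  s1 
   s2   s0  s2 
(> = start, * = accepting)

start=s0 accept=s0 s0-p->s1 s0-q->s0 s1-p->s2 s1-q->s1 s2-p->s0 s2-q->s2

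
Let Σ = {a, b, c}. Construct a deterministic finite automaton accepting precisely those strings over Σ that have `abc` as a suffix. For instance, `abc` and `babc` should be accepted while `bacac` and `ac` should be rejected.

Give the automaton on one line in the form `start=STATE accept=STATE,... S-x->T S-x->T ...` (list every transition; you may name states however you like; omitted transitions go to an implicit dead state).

Remember how much of `abc` the current input suffix matches. State S0 means no match yet; S1 means the last symbol is `a`; S2 means the last 2 symbols are `ab`; S3 means the last 3 symbols are `abc`. Only S3 accepts. On a mismatch, fall back to the longest proper suffix that is still a prefix of `abc`.
A 4-state machine:
        a   b   c  
>  S0   S1  S0  S0 
   S1   S1  S2  S0 
   S2   S1  S0  S3 
 * S3   S1  S0  S0 
(> = start, * = accepting)

start=S0 accept=S3 S0-a->S1 S0-b->S0 S0-c->S0 S1-a->S1 S1-b->S2 S1-c->S0 S2-a->S1 S2-b->S0 S2-c->S3 S3-a->S1 S3-b->S0 S3-c->S0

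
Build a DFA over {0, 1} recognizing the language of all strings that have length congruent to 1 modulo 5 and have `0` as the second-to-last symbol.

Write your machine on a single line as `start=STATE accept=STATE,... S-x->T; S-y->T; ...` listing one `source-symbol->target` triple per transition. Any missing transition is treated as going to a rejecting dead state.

start=A; accept=T,U; A-0->B; A-1->C; B-0->D; B-1->E; C-0->F; C-1->G; D-0->H; D-1->I; E-0->J; E-1->K; F-0->H; F-1->I; G-0->J; G-1->K; H-0->L; H-1->M; I-0->N; I-1->O; J-0->L; J-1->M; K-0->N; K-1->O; L-0->P; L-1->Q; M-0->R; M-1->S; N-0->P; N-1->Q; O-0->R; O-1->S; P-0->T; P-1->U; Q-0->V; Q-1->W; R-0->T; R-1->U; S-0->V; S-1->W; T-0->D; T-1->E; U-0->F; U-1->G; V-0->D; V-1->E; W-0->F; W-1->G

Build one automaton per condition and run them in lockstep. The first has 5 states tracking the input length modulo 5; the second has 7 states tracking the last 2 symbols read. A product state is a pair (one from each), accepting exactly when both do.
With 23 states:
       0  1 
>  A   B  C 
   B   D  E 
   C   F  G 
   D   H  I 
   E   J  K 
   F   H  I 
   G   J  K 
   H   L  M 
   I   N  O 
   J   L  M 
   K   N  O 
   L   P  Q 
   M   R  S 
   N   P  Q 
   O   R  S 
   P   T  U 
   Q   V  W 
   R   T  U 
   S   V  W 
 * T   D  E 
 * U   F  G 
   V   D  E 
   W   F  G 
(> = start, * = accepting)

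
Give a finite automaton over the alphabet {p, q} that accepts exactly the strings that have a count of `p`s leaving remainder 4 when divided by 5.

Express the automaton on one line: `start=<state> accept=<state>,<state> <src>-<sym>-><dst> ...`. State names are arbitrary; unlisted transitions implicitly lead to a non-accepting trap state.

start=s0 accept=s4 s0-p->s1 s0-q->s0 s1-p->s2 s1-q->s1 s2-p->s3 s2-q->s2 s3-p->s4 s3-q->s3 s4-p->s0 s4-q->s4

Keep the running count of `p`s modulo 5: each `p` advances along the cycle s0 → s1 → s2 → s3 → s4 → s0 while other symbols loop. Accept at s4.
5 states suffice.
        p   q  
>  s0   s1  s0 
   s1   s2  s1 
   s2   s3  s2 
   s3   s4  s3 
 * s4   s0  s4 
(> = start, * = accepting)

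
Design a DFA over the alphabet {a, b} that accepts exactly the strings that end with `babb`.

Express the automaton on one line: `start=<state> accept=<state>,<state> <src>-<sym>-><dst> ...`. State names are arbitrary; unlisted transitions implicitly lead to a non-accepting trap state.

Let each state record the length of the longest suffix of the input read so far that is also a prefix of `babb`. s1 means the last symbol is `b`; s2 means the last 2 symbols are `ba`; s3 means the last 3 symbols are `bab`; s4 means the last 4 symbols are `babb`. Accept only at s4, where the string currently ends in `babb`.
A 5-state machine:
        a   b  
>  s0   s0  s1 
   s1   s2  s1 
   s2   s0  s3 
   s3   s2  s4 
 * s4   s2  s1 
(> = start, * = accepting)

start=s0 accept=s4 s0-a->s0 s0-b->s1 s1-a->s2 s1-b->s1 s2-a->s0 s2-b->s3 s3-a->s2 s3-b->s4 s4-a->s2 s4-b->s1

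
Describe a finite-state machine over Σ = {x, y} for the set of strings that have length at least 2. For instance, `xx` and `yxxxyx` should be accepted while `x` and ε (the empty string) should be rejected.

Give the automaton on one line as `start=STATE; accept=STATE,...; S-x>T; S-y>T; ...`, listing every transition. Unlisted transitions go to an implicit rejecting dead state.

start=q0; accept=q2,q3; q0-x>q1; q0-y>q1; q1-x>q2; q1-y>q2; q2-x>q3; q2-y>q3; q3-x>q3; q3-y>q3

We only need to distinguish lengths 0, 1, …, 2, and '>2'. Chain q0 → q1 → q2 → q3 on every symbol, with q3 looping. Accepting states: {q2, q3}.
        x   y  
>  q0   q1  q1 
   q1   q2  q2 
 * q2   q3  q3 
 * q3   q3  q3 
(> = start, * = accepting)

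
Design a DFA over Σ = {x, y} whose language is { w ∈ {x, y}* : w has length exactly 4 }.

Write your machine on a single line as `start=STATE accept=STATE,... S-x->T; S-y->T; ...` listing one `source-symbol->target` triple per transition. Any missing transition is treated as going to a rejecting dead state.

We only need to distinguish lengths 0, 1, …, 4, and '>4'. Chain s0 → s1 → s2 → s3 → s4 → s5 on every symbol, with s5 looping. Accepting states: {s4}.
6 states suffice.
        x   y  
>  s0   s1  s1 
   s1   s2  s2 
   s2   s3  s3 
   s3   s4  s4 
 * s4   s5  s5 
   s5   s5  s5 
(> = start, * = accepting)

start=s0; accept=s4; s0-x->s1; s0-y->s1; s1-x->s2; s1-y->s2; s2-x->s3; s2-y->s3; s3-x->s4; s3-y->s4; s4-x->s5; s4-y->s5; s5-x->s5; s5-y->s5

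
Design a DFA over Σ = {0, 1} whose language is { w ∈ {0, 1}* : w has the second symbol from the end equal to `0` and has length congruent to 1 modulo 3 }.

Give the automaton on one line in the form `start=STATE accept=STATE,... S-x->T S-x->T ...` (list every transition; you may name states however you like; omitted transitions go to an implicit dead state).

start=s0 accept=s11,s12 s0-0->s1 s0-1->s2 s1-0->s3 s1-1->s4 s2-0->s5 s2-1->s6 s3-0->s7 s3-1->s8 s4-0->s9 s4-1->s10 s5-0->s7 s5-1->s8 s6-0->s9 s6-1->s10 s7-0->s11 s7-1->s12 s8-0->s13 s8-1->s14 s9-0->s11 s9-1->s12 s10-0->s13 s10-1->s14 s11-0->s3 s11-1->s4 s12-0->s5 s12-1->s6 s13-0->s3 s13-1->s4 s14-0->s5 s14-1->s6

Run two small machines in parallel and take their product. One (7 states) tracks the last 2 symbols read; the other (3 states) tracks the input length modulo 3. Each combined state is a pair, one component from each; accept when both components accept.
With 15 states:
          0    1  
>  s0     s1   s2 
   s1     s3   s4 
   s2     s5   s6 
   s3     s7   s8 
   s4     s9  s10 
   s5     s7   s8 
   s6     s9  s10 
   s7    s11  s12 
   s8    s13  s14 
   s9    s11  s12 
   s10   s13  s14 
 * s11    s3   s4 
 * s12    s5   s6 
   s13    s3   s4 
   s14    s5   s6 
(> = start, * = accepting)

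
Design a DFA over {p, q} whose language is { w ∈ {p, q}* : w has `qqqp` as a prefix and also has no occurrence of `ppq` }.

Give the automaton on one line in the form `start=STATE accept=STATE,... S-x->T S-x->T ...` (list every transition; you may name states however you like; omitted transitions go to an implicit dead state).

start=s0 accept=s8,s9,s10 s0-p->s1 s0-q->s2 s1-p->s3 s1-q->s4 s2-p->s1 s2-q->s5 s3-p->s3 s3-q->s6 s4-p->s1 s4-q->s4 s5-p->s1 s5-q->s7 s6-p->s6 s6-q->s6 s7-p->s8 s7-q->s4 s8-p->s9 s8-q->s10 s9-p->s9 s9-q->s11 s10-p->s8 s10-q->s10 s11-p->s11 s11-q->s11

Build one automaton per condition and run them in lockstep. One (6 states) tracks whether the input so far still matches the prefix `qqqp`; the other (4 states) tracks partial matches of the forbidden pattern `ppq`. Each combined state is a pair, one component from each; accept when both components accept.
A 12-state machine:
          p    q  
>  s0     s1   s2 
   s1     s3   s4 
   s2     s1   s5 
   s3     s3   s6 
   s4     s1   s4 
   s5     s1   s7 
   s6     s6   s6 
   s7     s8   s4 
 * s8     s9  s10 
 * s9     s9  s11 
 * s10    s8  s10 
   s11   s11  s11 
(> = start, * = accepting)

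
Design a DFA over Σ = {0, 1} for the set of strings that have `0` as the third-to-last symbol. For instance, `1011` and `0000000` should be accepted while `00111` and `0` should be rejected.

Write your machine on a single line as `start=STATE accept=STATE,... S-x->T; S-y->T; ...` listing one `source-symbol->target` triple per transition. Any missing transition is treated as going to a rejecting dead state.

start=A; accept=H,I,J,K; A-0->B; A-1->C; B-0->D; B-1->E; C-0->F; C-1->G; D-0->H; D-1->I; E-0->J; E-1->K; F-0->L; F-1->M; G-0->N; G-1->O; H-0->H; H-1->I; I-0->J; I-1->K; J-0->L; J-1->M; K-0->N; K-1->O; L-0->H; L-1->I; M-0->J; M-1->K; N-0->L; N-1->M; O-0->N; O-1->O

A DFA must remember the last 3 symbols (since which symbol is third-to-last isn't known until the input ends). Use one state per possible window of the last ≤3 symbols; accept from those whose window starts with `0`.
15 states suffice.
       0  1 
>  A   B  C 
   B   D  E 
   C   F  G 
   D   H  I 
   E   J  K 
   F   L  M 
   G   N  O 
 * H   H  I 
 * I   J  K 
 * J   L  M 
 * K   N  O 
   L   H  I 
   M   J  K 
   N   L  M 
   O   N  O 
(> = start, * = accepting)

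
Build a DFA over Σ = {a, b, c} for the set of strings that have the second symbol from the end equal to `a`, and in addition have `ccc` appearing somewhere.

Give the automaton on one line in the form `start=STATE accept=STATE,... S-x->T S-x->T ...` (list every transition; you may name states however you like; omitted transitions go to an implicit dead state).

Build one automaton per condition and run them in lockstep. The first has 13 states tracking the last 2 symbols read; the second has 4 states tracking whether and how much of `ccc` has been seen. A product state is a pair (one from each), accepting exactly when both do. After merging equivalent states the machine shrinks.
        a   b   c  
>  q0   q0  q0  q1 
   q1   q0  q0  q2 
   q2   q0  q0  q3 
   q3   q4  q3  q3 
   q4   q5  q6  q6 
 * q5   q5  q6  q6 
 * q6   q4  q3  q3 
(> = start, * = accepting)

start=q0 accept=q5,q6 q0-a->q0 q0-b->q0 q0-c->q1 q1-a->q0 q1-b->q0 q1-c->q2 q2-a->q0 q2-b->q0 q2-c->q3 q3-a->q4 q3-b->q3 q3-c->q3 q4-a->q5 q4-b->q6 q4-c->q6 q5-a->q5 q5-b->q6 q5-c->q6 q6-a->q4 q6-b->q3 q6-c->q3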